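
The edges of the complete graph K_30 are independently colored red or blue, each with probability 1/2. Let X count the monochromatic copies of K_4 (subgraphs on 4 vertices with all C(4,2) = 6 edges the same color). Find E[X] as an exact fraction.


Let X = Σ_S X_S over the C(30, 4) = 27405 subsets S of size 4, where X_S = 1 if the K_4 on S is monochromatic.
For a fixed S, the K_4 on S has C(4, 2) = 6 edges. P[all 6 edges red] = (1/2)^6, and likewise for blue, so P[monochromatic] = 2·(1/2)^6 = 2^{1 − 6} = 1/32.
Summing: E[X] = C(30, 4) · 2^{1 − 6} = 27405 · 1/32 = 27405/32.
Numerically: E[X] ≈ 856.406.

E[X] = C(30,4)·2^(1−C(4,2)) = 27405/32 ≈ 856.406.


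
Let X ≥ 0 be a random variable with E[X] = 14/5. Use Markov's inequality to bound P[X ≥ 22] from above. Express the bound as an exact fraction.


μ = E[X] = 14/5, a = 22.
Markov: P[X ≥ 22] ≤ μ/a = (14/5)/22 = 7/55.
Numerically: ≈ 0.127273.
(Since a = 22 > μ = 2.800000, the bound 7/55 is < 1 and informative.)

P[X ≥ 22] ≤ 7/55 ≈ 0.127273.


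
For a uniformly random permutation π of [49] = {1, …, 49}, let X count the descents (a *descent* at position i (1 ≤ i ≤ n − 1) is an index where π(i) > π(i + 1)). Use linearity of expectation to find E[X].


Write X = Σ X_I over i = 1, …, 48, with X_I the indicator of one descent.
There are 48 indicators.
For each fixed i, the pair (π(i), π(i+1)) is a uniformly random ordered pair of distinct values from {1, …, 49}; by symmetry P[π(i) > π(i+1)] = 1/2.
By linearity: E[X] = 48 · (1/2) = (49 − 1) · (1/2) = 24 ≈ 24.000.

E[X] = 24 = 24.000.


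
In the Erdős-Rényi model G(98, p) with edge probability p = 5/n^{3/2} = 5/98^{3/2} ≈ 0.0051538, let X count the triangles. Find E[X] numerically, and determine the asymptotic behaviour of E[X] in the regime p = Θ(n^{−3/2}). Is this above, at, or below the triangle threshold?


Number of potential triangles: C(98, 3) = 152096.
Each occurs with probability p³ ≈ (0.0051538)³ ≈ 1.3689660e-07.
By linearity: E[X] = C(98, 3)·p³ ≈ 152096 · 1.3689660e-07 ≈ 0.02082.
Since α = 3/2 > 1, p = c/n^{3/2} = o(1/n) is below the triangle threshold p ~ 1/n. Asymptotically E[X] ~ (c³/6)·n^{3(1−α)} = (5³/6)·n^{-1.5} → 0, so by Markov's inequality G has no triangles w.h.p.

E[X] ≈ 0.02082; in regime p = Θ(1/n^{3/2}) E[X] tends to 0 (below the triangle threshold p ~ 1/n).


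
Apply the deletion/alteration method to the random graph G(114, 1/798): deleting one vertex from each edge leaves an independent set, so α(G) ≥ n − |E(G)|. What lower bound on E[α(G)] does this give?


E[|E(G)|] = C(114, 2)·p = 6441 · (1/798) = 113/14.
E[α(G)] ≥ n − E[|E(G)|] = 114 − 113/14 = 1483/14.
Numerically: ≈ 105.929.
(This is only a lower bound; the true E[α(G)] may be larger.)

E[α(G)] ≥ 1483/14 ≈ 105.929.


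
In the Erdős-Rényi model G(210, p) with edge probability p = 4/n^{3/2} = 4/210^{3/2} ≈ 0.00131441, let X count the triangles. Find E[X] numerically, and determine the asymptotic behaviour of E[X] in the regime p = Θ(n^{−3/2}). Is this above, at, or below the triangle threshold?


Number of potential triangles: C(210, 3) = 1521520.
Each occurs with probability p³ ≈ (0.00131441)³ ≈ 2.27087457e-09.
By linearity: E[X] = C(210, 3)·p³ ≈ 1521520 · 2.27087457e-09 ≈ 0.003455.
Since α = 3/2 > 1, p = c/n^{3/2} = o(1/n) is below the triangle threshold p ~ 1/n. Asymptotically E[X] ~ (c³/6)·n^{3(1−α)} = (4³/6)·n^{-1.5} → 0, so by Markov's inequality G has no triangles w.h.p.

E[X] ≈ 0.003455; in regime p = Θ(1/n^{3/2}) E[X] tends to 0 (below the triangle threshold p ~ 1/n).


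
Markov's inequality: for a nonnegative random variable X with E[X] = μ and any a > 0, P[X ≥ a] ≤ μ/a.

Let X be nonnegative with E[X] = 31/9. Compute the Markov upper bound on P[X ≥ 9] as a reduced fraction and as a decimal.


μ = E[X] = 31/9, a = 9.
Markov: P[X ≥ 9] ≤ μ/a = (31/9)/9 = 31/81.
Numerically: ≈ 0.38272.
(Since a = 9 > μ = 3.44444, the bound 31/81 is < 1 and informative.)

P[X ≥ 9] ≤ 31/81 ≈ 0.38272.


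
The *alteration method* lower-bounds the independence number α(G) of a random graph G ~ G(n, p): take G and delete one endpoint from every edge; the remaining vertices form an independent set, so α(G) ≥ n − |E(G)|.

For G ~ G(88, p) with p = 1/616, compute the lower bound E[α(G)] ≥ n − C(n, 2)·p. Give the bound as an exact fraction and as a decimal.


E[|E(G)|] = C(88, 2)·p = 3828 · (1/616) = 87/14.
E[α(G)] ≥ n − E[|E(G)|] = 88 − 87/14 = 1145/14.
Numerically: ≈ 81.785714.
(This is only a lower bound; the true E[α(G)] may be larger.)

E[α(G)] ≥ 1145/14 ≈ 81.785714.


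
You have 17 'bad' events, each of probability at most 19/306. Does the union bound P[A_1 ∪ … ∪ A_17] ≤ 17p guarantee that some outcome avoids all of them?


Union bound: P[∪_{i=1}^{17} A_i] ≤ Σ_i P[A_i] ≤ 17·p = 17·(19/306) = 19/18.
Numerically: 19/18 ≈ 1.056.
Is 19/18 < 1? NO.
Since the bound 19/18 is ≥ 1, the union bound is uninformative here; it does NOT by itself certify existence.

17·p = 19/18 ≈ 1.056; existence NOT certified by the union bound.


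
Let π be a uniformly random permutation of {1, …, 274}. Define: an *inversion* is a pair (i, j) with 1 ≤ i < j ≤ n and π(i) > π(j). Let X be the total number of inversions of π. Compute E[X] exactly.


Write X = Σ X_I over the C(274, 2) = 37401 pairs i < j, with X_I the indicator of one inversion.
There are 37401 indicators.
For each fixed pair i < j, the values π(i) and π(j) are two distinct elements of {1, …, 274} in uniformly random order; by symmetry P[π(i) > π(j)] = 1/2.
By linearity: E[X] = 37401 · (1/2) = C(274, 2) · (1/2) = 37401/2 = 37401/2 ≈ 18700.500000.

E[X] = 37401/2 = 18700.500000.


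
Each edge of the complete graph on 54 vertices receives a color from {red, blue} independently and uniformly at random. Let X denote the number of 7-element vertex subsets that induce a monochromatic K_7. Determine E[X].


Let X = Σ_S X_S over the C(54, 7) = 177100560 subsets S of size 7, where X_S = 1 if the K_7 on S is monochromatic.
For a fixed S, the K_7 on S has C(7, 2) = 21 edges. P[all 21 edges red] = (1/2)^21, and likewise for blue, so P[monochromatic] = 2·(1/2)^21 = 2^{1 − 21} = 1/1048576.
By linearity: E[X] = C(54, 7) · 2^{1 − 21} = 177100560 · 1/1048576 = 11068785/65536.
Numerically: E[X] ≈ 168.89626.

E[X] = C(54,7)·2^(1−C(7,2)) = 11068785/65536 ≈ 168.89626.


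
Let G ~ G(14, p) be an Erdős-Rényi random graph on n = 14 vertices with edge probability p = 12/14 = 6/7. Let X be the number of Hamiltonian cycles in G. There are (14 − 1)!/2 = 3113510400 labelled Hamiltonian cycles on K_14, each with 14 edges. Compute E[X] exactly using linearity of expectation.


K_14 has (14 − 1)!/2 = 3113510400 labelled Hamiltonian cycles.
For each such Hamiltonian cycle H, let X_H = 1 if all 14 edges of H are present in G. Then P[X_H = 1] = p^{14} = (6/7)^{14} = 78364164096/678223072849.
By linearity: E[X] = Σ_H E[X_H] = 3113510400 · p^{14} = 3113510400 · 78364164096/678223072849 = 34855377128600371200/96889010407.
Numerically: E[X] ≈ 3.6e+08.

E[X] = 3113510400 · (6/7)^{14} = 34855377128600371200/96889010407 ≈ 3.6e+08.


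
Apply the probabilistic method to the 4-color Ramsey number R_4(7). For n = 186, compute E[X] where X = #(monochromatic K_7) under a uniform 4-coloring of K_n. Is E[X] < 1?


E[X] = C(186, 7) · 4^{1 − 21} = 1363155866280 · 4^{−20} = 1363155866280/1099511627776.
As a reduced fraction: E[X] = 170394483285/137438953472 ≈ 1.239783.
Is E[X] < 1? NO.
Since E[X] ≥ 1, the first-moment bound is inconclusive at n = 186; it does NOT by itself certify R_4(7) > 186.

E[X] = 170394483285/137438953472 ≈ 1.239783; E[X] ≥ 1; first-moment method inconclusive here.


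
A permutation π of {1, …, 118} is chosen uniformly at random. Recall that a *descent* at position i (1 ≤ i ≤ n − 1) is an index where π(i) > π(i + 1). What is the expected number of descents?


Write X = Σ X_I over i = 1, …, 117, with X_I the indicator of one descent.
There are 117 indicators.
For each fixed i, the pair (π(i), π(i+1)) is a uniformly random ordered pair of distinct values from {1, …, 118}; by symmetry P[π(i) > π(i+1)] = 1/2.
By linearity: E[X] = 117 · (1/2) = (118 − 1) · (1/2) = 117/2 ≈ 58.50000.

E[X] = 117/2 = 58.50000.


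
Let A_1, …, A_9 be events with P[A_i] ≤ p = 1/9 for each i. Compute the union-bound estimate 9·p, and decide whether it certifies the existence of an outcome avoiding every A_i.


Union bound: P[∪_{i=1}^{9} A_i] ≤ Σ_i P[A_i] ≤ 9·p = 9·(1/9) = 1.
Numerically: 1 ≈ 1.000000.
Is 1 < 1? NO.
Since the bound 1 is ≥ 1, the union bound is uninformative here; it does NOT by itself certify existence.

9·p = 1 ≈ 1.000000; existence NOT certified by the union bound.


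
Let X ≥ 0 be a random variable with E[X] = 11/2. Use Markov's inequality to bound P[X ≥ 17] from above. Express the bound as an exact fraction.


μ = E[X] = 11/2, a = 17.
Markov: P[X ≥ 17] ≤ μ/a = (11/2)/17 = 11/34.
Numerically: ≈ 0.324.
(Since a = 17 > μ = 5.500, the bound 11/34 is < 1 and informative.)

P[X ≥ 17] ≤ 11/34 ≈ 0.324.


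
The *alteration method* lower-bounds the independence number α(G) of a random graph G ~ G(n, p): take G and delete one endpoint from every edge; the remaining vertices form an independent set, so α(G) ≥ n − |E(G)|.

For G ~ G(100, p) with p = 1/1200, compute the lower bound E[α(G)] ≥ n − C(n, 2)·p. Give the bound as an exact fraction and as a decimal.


E[|E(G)|] = C(100, 2)·p = 4950 · (1/1200) = 33/8.
E[α(G)] ≥ n − E[|E(G)|] = 100 − 33/8 = 767/8.
Numerically: ≈ 95.875.
(This is only a lower bound; the true E[α(G)] may be larger.)

E[α(G)] ≥ 767/8 ≈ 95.875.


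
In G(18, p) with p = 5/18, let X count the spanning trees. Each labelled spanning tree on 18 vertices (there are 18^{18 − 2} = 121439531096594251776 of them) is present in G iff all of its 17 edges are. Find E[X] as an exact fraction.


K_18 has 18^{18 − 2} = 121439531096594251776 labelled spanning trees.
For each such spanning tree H, let X_H = 1 if all 17 edges of H are present in G. Then P[X_H = 1] = p^{17} = (5/18)^{17} = 762939453125/2185911559738696531968.
By linearity: E[X] = Σ_H E[X_H] = 121439531096594251776 · p^{17} = 121439531096594251776 · 762939453125/2185911559738696531968 = 762939453125/18.
Numerically: E[X] ≈ 4.2386e+10.

E[X] = 121439531096594251776 · (5/18)^{17} = 762939453125/18 ≈ 4.2386e+10.


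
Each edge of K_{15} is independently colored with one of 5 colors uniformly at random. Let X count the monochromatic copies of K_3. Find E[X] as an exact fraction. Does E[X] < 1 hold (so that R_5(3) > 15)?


E[X] = C(15, 3) · 5^{1 − 3} = 455 · 5^{−2} = 455/25.
As a reduced fraction: E[X] = 91/5 ≈ 18.20000.
Is E[X] < 1? NO.
Since E[X] ≥ 1, the first-moment bound is inconclusive at n = 15; it does NOT by itself certify R_5(3) > 15.

E[X] = 91/5 ≈ 18.20000; E[X] ≥ 1; first-moment method inconclusive here.


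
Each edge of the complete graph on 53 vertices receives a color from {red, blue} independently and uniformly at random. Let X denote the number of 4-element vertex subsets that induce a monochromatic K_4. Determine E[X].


Let X = Σ_S X_S over the C(53, 4) = 292825 subsets S of size 4, where X_S = 1 if the K_4 on S is monochromatic.
For a fixed S, the K_4 on S has C(4, 2) = 6 edges. P[all 6 edges red] = (1/2)^6, and likewise for blue, so P[monochromatic] = 2·(1/2)^6 = 2^{1 − 6} = 1/32.
By linearity: E[X] = C(53, 4) · 2^{1 − 6} = 292825 · 1/32 = 292825/32.
Numerically: E[X] ≈ 9150.781.

E[X] = C(53,4)·2^(1−C(4,2)) = 292825/32 ≈ 9150.781.


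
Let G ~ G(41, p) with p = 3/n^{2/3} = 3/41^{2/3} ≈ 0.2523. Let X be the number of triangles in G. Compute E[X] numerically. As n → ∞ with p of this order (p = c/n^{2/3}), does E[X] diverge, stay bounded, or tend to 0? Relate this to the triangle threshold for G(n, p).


Number of potential triangles: C(41, 3) = 10660.
Each occurs with probability p³ ≈ (0.2523)³ ≈ 1.606187e-02.
By linearity: E[X] = C(41, 3)·p³ ≈ 10660 · 1.606187e-02 ≈ 171.2195.
Since α = 2/3 < 1, p = c/n^{2/3} ≫ 1/n is above the triangle threshold p ~ 1/n. Asymptotically E[X] ~ (c³/6)·n^{3(1−α)} = (3³/6)·n^{1} → ∞; triangles are abundant w.h.p.

E[X] ≈ 171.2195; in regime p = Θ(1/n^{2/3}) E[X] diverges (above the triangle threshold p ~ 1/n).


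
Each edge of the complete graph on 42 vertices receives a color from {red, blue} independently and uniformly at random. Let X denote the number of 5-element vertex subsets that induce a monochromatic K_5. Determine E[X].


Let X = Σ_S X_S over the C(42, 5) = 850668 subsets S of size 5, where X_S = 1 if the K_5 on S is monochromatic.
For a fixed S, the K_5 on S has C(5, 2) = 10 edges. P[all 10 edges red] = (1/2)^10, and likewise for blue, so P[monochromatic] = 2·(1/2)^10 = 2^{1 − 10} = 1/512.
By linearity: E[X] = C(42, 5) · 2^{1 − 10} = 850668 · 1/512 = 212667/128.
Numerically: E[X] ≈ 1661.461.

E[X] = C(42,5)·2^(1−C(5,2)) = 212667/128 ≈ 1661.461.


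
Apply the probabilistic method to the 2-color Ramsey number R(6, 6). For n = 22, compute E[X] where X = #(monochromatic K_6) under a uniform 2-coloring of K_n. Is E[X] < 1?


E[X] = C(22, 6) · 2^{1 − 15} = 74613 · 2^{−14} = 74613/16384.
As a reduced fraction: E[X] = 74613/16384 ≈ 4.554016.
Is E[X] < 1? NO.
Since E[X] ≥ 1, the first-moment bound is inconclusive at n = 22; it does NOT by itself certify R(6, 6) > 22.

E[X] = 74613/16384 ≈ 4.554016; E[X] ≥ 1; first-moment method inconclusive here.


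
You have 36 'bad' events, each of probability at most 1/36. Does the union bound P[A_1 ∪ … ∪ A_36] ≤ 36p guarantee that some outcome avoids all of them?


Union bound: P[∪_{i=1}^{36} A_i] ≤ Σ_i P[A_i] ≤ 36·p = 36·(1/36) = 1.
Numerically: 1 ≈ 1.000000.
Is 1 < 1? NO.
Since the bound 1 is ≥ 1, the union bound is uninformative here; it does NOT by itself certify existence.

36·p = 1 ≈ 1.000000; existence NOT certified by the union bound.


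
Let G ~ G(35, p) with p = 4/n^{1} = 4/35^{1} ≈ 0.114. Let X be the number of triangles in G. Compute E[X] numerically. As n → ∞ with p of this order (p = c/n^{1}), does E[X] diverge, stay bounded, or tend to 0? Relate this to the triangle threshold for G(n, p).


Number of potential triangles: C(35, 3) = 6545.
Each occurs with probability p³ ≈ (0.114)³ ≈ 1.49271e-03.
By linearity: E[X] = C(35, 3)·p³ ≈ 6545 · 1.49271e-03 ≈ 9.770.
Here α = 1, so p = 4/n is exactly at the triangle threshold p ~ 1/n. Asymptotically E[X] → c³/6 = 4³/6 = 32/3 ≈ 10.667, a bounded constant. In this regime the triangle count is asymptotically Poisson(c³/6).

E[X] ≈ 9.770; in regime p = Θ(1/n^{1}) E[X] stays bounded (at the triangle threshold p ~ 1/n).


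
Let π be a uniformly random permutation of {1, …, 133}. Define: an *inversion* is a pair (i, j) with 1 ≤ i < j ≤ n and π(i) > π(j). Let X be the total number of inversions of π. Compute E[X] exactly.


Write X = Σ X_I over the C(133, 2) = 8778 pairs i < j, with X_I the indicator of one inversion.
There are 8778 indicators.
For each fixed pair i < j, the values π(i) and π(j) are two distinct elements of {1, …, 133} in uniformly random order; by symmetry P[π(i) > π(j)] = 1/2.
By linearity: E[X] = 8778 · (1/2) = C(133, 2) · (1/2) = 8778/2 = 4389 ≈ 4389.0000.

E[X] = 4389 = 4389.0000.


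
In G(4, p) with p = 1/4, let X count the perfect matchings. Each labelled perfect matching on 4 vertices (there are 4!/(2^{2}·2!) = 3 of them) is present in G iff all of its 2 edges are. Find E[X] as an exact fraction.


K_4 has 4!/(2^{2}·2!) = 3 labelled perfect matchings.
For each such perfect matching H, let X_H = 1 if all 2 edges of H are present in G. Then P[X_H = 1] = p^{2} = (1/4)^{2} = 1/16.
By linearity: E[X] = Σ_H E[X_H] = 3 · p^{2} = 3 · 1/16 = 3/16.
Numerically: E[X] ≈ 0.1875.

E[X] = 3 · (1/4)^{2} = 3/16 ≈ 0.1875.


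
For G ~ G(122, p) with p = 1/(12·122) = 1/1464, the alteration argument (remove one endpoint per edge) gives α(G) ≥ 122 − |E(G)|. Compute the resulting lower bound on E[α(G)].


E[|E(G)|] = C(122, 2)·p = 7381 · (1/1464) = 121/24.
E[α(G)] ≥ n − E[|E(G)|] = 122 − 121/24 = 2807/24.
Numerically: ≈ 116.95833.
(This is only a lower bound; the true E[α(G)] may be larger.)

E[α(G)] ≥ 2807/24 ≈ 116.95833.


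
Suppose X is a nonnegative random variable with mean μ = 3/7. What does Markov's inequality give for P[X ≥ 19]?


μ = E[X] = 3/7, a = 19.
Markov: P[X ≥ 19] ≤ μ/a = (3/7)/19 = 3/133.
Numerically: ≈ 0.02256.
(Since a = 19 > μ = 0.42857, the bound 3/133 is < 1 and informative.)

P[X ≥ 19] ≤ 3/133 ≈ 0.02256.


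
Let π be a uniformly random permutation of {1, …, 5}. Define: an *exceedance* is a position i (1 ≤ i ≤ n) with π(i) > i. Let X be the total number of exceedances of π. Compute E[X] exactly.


Write X = Σ_{i=1}^{5} X_i, where X_i = 1_{π(i) > i}.
For each fixed i, π(i) is uniform over {1, …, 5} (marginal of a uniform permutation), so P[π(i) > i] = (n − i)/n. Summing: Σ_{i=1}^{5} (n − i)/n = (0 + 1 + … + 4)/5 = 5(5 − 1)/(2·5) = (5 − 1)/2.
Hence E[X] = Σ_{i=1}^{5} (5 − i)/5 = 2 ≈ 2.00000.

E[X] = 2 = 2.00000.


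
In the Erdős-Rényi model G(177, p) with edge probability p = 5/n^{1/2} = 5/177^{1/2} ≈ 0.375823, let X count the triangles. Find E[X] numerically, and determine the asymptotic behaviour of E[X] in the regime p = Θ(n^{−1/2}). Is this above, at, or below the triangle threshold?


Number of potential triangles: C(177, 3) = 908600.
Each occurs with probability p³ ≈ (0.375823)³ ≈ 5.30823466e-02.
By linearity: E[X] = C(177, 3)·p³ ≈ 908600 · 5.30823466e-02 ≈ 48230.620130.
Since α = 1/2 < 1, p = c/n^{1/2} ≫ 1/n is above the triangle threshold p ~ 1/n. Asymptotically E[X] ~ (c³/6)·n^{3(1−α)} = (5³/6)·n^{1.5} → ∞; triangles are abundant w.h.p.

E[X] ≈ 48230.620130; in regime p = Θ(1/n^{1/2}) E[X] diverges (above the triangle threshold p ~ 1/n).


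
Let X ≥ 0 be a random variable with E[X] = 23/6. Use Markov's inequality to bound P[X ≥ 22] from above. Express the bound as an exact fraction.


μ = E[X] = 23/6, a = 22.
Markov: P[X ≥ 22] ≤ μ/a = (23/6)/22 = 23/132.
Numerically: ≈ 0.17424.
(Since a = 22 > μ = 3.83333, the bound 23/132 is < 1 and informative.)

P[X ≥ 22] ≤ 23/132 ≈ 0.17424.


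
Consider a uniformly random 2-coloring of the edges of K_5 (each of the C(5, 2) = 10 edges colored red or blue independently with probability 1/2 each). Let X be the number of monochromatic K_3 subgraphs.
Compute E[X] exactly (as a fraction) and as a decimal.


Let X = Σ_S X_S over the C(5, 3) = 10 subsets S of size 3, where X_S = 1 if the K_3 on S is monochromatic.
For a fixed S, the K_3 on S has C(3, 2) = 3 edges. P[all 3 edges red] = (1/2)^3, and likewise for blue, so P[monochromatic] = 2·(1/2)^3 = 2^{1 − 3} = 1/4.
By linearity: E[X] = C(5, 3) · 2^{1 − 3} = 10 · 1/4 = 5/2.
Numerically: E[X] ≈ 2.500000.

E[X] = C(5,3)·2^(1−C(3,2)) = 5/2 ≈ 2.500000.


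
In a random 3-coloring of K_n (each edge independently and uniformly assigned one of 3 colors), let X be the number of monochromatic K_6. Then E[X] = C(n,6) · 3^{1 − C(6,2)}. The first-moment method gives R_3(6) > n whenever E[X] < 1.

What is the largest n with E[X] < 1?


We need C(n, 6) · 3^{1 − 15} < 1, i.e. C(n, 6) < 3^{15 − 1} = 4782969.
Check values of n near the boundary:
  n = 36: C(36, 6) = 1947792; 1947792 < 4782969? YES
  n = 37: C(37, 6) = 2324784; 2324784 < 4782969? YES
  n = 38: C(38, 6) = 2760681; 2760681 < 4782969? YES
  n = 39: C(39, 6) = 3262623; 3262623 < 4782969? YES
  n = 40: C(40, 6) = 3838380; 3838380 < 4782969? YES
  n = 41: C(41, 6) = 4496388; 4496388 < 4782969? YES
  n = 42: C(42, 6) = 5245786; 5245786 < 4782969? NO
  n = 43: C(43, 6) = 6096454; 6096454 < 4782969? NO
The largest n with C(n, 6) < 4782969 is n = 41 (where E[X] = 1498796/1594323 ≈ 0.940). Hence R_3(6) > 41, i.e. R_3(6) ≥ 42.

Largest n = 41; hence R_3(6) > 41.


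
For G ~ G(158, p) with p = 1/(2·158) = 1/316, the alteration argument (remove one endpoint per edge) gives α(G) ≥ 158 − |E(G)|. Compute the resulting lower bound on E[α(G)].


E[|E(G)|] = C(158, 2)·p = 12403 · (1/316) = 157/4.
E[α(G)] ≥ n − E[|E(G)|] = 158 − 157/4 = 475/4.
Numerically: ≈ 118.750.
(This is only a lower bound; the true E[α(G)] may be larger.)

E[α(G)] ≥ 475/4 ≈ 118.750.


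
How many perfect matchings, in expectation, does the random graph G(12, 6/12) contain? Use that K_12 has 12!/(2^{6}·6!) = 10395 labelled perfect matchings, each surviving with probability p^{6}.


K_12 has 12!/(2^{6}·6!) = 10395 labelled perfect matchings.
For each such perfect matching H, let X_H = 1 if all 6 edges of H are present in G. Then P[X_H = 1] = p^{6} = (1/2)^{6} = 1/64.
By linearity: E[X] = Σ_H E[X_H] = 10395 · p^{6} = 10395 · 1/64 = 10395/64.
Numerically: E[X] ≈ 162.

E[X] = 10395 · (1/2)^{6} = 10395/64 ≈ 162.


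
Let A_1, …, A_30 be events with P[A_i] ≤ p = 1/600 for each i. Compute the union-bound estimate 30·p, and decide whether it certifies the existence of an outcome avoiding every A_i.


Union bound: P[∪_{i=1}^{30} A_i] ≤ Σ_i P[A_i] ≤ 30·p = 30·(1/600) = 1/20.
Numerically: 1/20 ≈ 0.050.
Is 1/20 < 1? YES.
Since P[∪ A_i] ≤ 1/20 < 1, the complement has P[∩ A_i^c] ≥ 1 − 1/20 = 19/20 > 0, so some outcome avoids every A_i.

30·p = 1/20 ≈ 0.050; existence CERTIFIED by the union bound.


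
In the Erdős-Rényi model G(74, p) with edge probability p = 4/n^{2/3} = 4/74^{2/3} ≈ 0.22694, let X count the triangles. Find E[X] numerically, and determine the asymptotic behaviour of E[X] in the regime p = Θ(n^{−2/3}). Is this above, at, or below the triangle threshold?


Number of potential triangles: C(74, 3) = 64824.
Each occurs with probability p³ ≈ (0.22694)³ ≈ 1.1687363e-02.
By linearity: E[X] = C(74, 3)·p³ ≈ 64824 · 1.1687363e-02 ≈ 757.62162.
Since α = 2/3 < 1, p = c/n^{2/3} ≫ 1/n is above the triangle threshold p ~ 1/n. Asymptotically E[X] ~ (c³/6)·n^{3(1−α)} = (4³/6)·n^{1} → ∞; triangles are abundant w.h.p.

E[X] ≈ 757.62162; in regime p = Θ(1/n^{2/3}) E[X] diverges (above the triangle threshold p ~ 1/n).


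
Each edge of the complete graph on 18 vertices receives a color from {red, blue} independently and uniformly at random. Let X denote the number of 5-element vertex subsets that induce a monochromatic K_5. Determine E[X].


Let X = Σ_S X_S over the C(18, 5) = 8568 subsets S of size 5, where X_S = 1 if the K_5 on S is monochromatic.
For a fixed S, the K_5 on S has C(5, 2) = 10 edges. P[all 10 edges red] = (1/2)^10, and likewise for blue, so P[monochromatic] = 2·(1/2)^10 = 2^{1 − 10} = 1/512.
By linearity: E[X] = C(18, 5) · 2^{1 − 10} = 8568 · 1/512 = 1071/64.
Numerically: E[X] ≈ 16.7344.

E[X] = C(18,5)·2^(1−C(5,2)) = 1071/64 ≈ 16.7344.


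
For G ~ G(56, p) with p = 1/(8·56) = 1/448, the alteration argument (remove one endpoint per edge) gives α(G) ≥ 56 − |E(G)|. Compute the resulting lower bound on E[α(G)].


E[|E(G)|] = C(56, 2)·p = 1540 · (1/448) = 55/16.
E[α(G)] ≥ n − E[|E(G)|] = 56 − 55/16 = 841/16.
Numerically: ≈ 52.562.
(This is only a lower bound; the true E[α(G)] may be larger.)

E[α(G)] ≥ 841/16 ≈ 52.562.


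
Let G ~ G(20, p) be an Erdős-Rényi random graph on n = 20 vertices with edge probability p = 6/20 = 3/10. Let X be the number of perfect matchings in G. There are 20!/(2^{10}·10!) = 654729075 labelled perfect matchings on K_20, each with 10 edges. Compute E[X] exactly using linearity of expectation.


K_20 has 20!/(2^{10}·10!) = 654729075 labelled perfect matchings.
For each such perfect matching H, let X_H = 1 if all 10 edges of H are present in G. Then P[X_H = 1] = p^{10} = (3/10)^{10} = 59049/10000000000.
By linearity: E[X] = Σ_H E[X_H] = 654729075 · p^{10} = 654729075 · 59049/10000000000 = 1546443885987/400000000.
Numerically: E[X] ≈ 3866.

E[X] = 654729075 · (3/10)^{10} = 1546443885987/400000000 ≈ 3866.


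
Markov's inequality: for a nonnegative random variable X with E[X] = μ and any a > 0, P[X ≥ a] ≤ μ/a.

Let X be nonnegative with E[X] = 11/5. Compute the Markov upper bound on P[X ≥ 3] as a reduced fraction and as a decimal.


μ = E[X] = 11/5, a = 3.
Markov: P[X ≥ 3] ≤ μ/a = (11/5)/3 = 11/15.
Numerically: ≈ 0.733.
(Since a = 3 > μ = 2.200, the bound 11/15 is < 1 and informative.)

P[X ≥ 3] ≤ 11/15 ≈ 0.733.


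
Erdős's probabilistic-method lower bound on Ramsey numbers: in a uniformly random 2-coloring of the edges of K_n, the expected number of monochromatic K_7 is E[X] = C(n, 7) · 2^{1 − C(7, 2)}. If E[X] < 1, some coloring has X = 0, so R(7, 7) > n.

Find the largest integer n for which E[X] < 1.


We need C(n, 7) · 2^{1 − 21} < 1, i.e. C(n, 7) < 2^{21 − 1} = 1048576.
Check values of n near the boundary:
  n = 21: C(21, 7) = 116280; 116280 < 1048576? YES
  n = 22: C(22, 7) = 170544; 170544 < 1048576? YES
  n = 23: C(23, 7) = 245157; 245157 < 1048576? YES
  n = 24: C(24, 7) = 346104; 346104 < 1048576? YES
  n = 25: C(25, 7) = 480700; 480700 < 1048576? YES
  n = 26: C(26, 7) = 657800; 657800 < 1048576? YES
  n = 27: C(27, 7) = 888030; 888030 < 1048576? YES
  n = 28: C(28, 7) = 1184040; 1184040 < 1048576? NO
  n = 29: C(29, 7) = 1560780; 1560780 < 1048576? NO
The largest n with C(n, 7) < 1048576 is n = 27 (where E[X] = 444015/524288 ≈ 0.8469). Hence R(7, 7) > 27, i.e. R(7, 7) ≥ 28.

Largest n = 27; hence R(7, 7) > 27.


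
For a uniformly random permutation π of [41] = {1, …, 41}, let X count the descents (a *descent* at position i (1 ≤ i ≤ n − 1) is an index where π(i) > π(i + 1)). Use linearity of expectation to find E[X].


Write X = Σ X_I over i = 1, …, 40, with X_I the indicator of one descent.
There are 40 indicators.
For each fixed i, the pair (π(i), π(i+1)) is a uniformly random ordered pair of distinct values from {1, …, 41}; by symmetry P[π(i) > π(i+1)] = 1/2.
By linearity: E[X] = 40 · (1/2) = (41 − 1) · (1/2) = 20 ≈ 20.0000.

E[X] = 20 = 20.0000.


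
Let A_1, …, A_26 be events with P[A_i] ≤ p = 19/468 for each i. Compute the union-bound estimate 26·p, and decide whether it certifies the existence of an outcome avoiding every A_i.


Union bound: P[∪_{i=1}^{26} A_i] ≤ Σ_i P[A_i] ≤ 26·p = 26·(19/468) = 19/18.
Numerically: 19/18 ≈ 1.0556.
Is 19/18 < 1? NO.
Since the bound 19/18 is ≥ 1, the union bound is uninformative here; it does NOT by itself certify existence.

26·p = 19/18 ≈ 1.0556; existence NOT certified by the union bound.


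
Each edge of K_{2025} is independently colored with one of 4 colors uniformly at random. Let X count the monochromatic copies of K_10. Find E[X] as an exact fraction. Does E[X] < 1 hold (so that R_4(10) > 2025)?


E[X] = C(2025, 10) · 4^{1 − 45} = 312479209053472269772600560 · 4^{−44} = 312479209053472269772600560/309485009821345068724781056.
As a reduced fraction: E[X] = 19529950565842016860787535/19342813113834066795298816 ≈ 1.010.
Is E[X] < 1? NO.
Since E[X] ≥ 1, the first-moment bound is inconclusive at n = 2025; it does NOT by itself certify R_4(10) > 2025.

E[X] = 19529950565842016860787535/19342813113834066795298816 ≈ 1.010; E[X] ≥ 1; first-moment method inconclusive here.


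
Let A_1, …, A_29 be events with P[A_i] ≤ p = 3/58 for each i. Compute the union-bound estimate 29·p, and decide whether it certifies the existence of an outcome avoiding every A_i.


Union bound: P[∪_{i=1}^{29} A_i] ≤ Σ_i P[A_i] ≤ 29·p = 29·(3/58) = 3/2.
Numerically: 3/2 ≈ 1.5000000.
Is 3/2 < 1? NO.
Since the bound 3/2 is ≥ 1, the union bound is uninformative here; it does NOT by itself certify existence.

29·p = 3/2 ≈ 1.5000000; existence NOT certified by the union bound.


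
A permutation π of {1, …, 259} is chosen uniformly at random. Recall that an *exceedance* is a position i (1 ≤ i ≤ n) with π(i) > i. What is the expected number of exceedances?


Write X = Σ_{i=1}^{259} X_i, where X_i = 1_{π(i) > i}.
For each fixed i, π(i) is uniform over {1, …, 259} (marginal of a uniform permutation), so P[π(i) > i] = (n − i)/n. Summing: Σ_{i=1}^{259} (n − i)/n = (0 + 1 + … + 258)/259 = 259(259 − 1)/(2·259) = (259 − 1)/2.
Hence E[X] = Σ_{i=1}^{259} (259 − i)/259 = 129 ≈ 129.0000.

E[X] = 129 = 129.0000.


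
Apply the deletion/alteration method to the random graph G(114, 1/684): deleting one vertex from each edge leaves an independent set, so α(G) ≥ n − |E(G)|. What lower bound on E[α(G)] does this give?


E[|E(G)|] = C(114, 2)·p = 6441 · (1/684) = 113/12.
E[α(G)] ≥ n − E[|E(G)|] = 114 − 113/12 = 1255/12.
Numerically: ≈ 104.58333.
(This is only a lower bound; the true E[α(G)] may be larger.)

E[α(G)] ≥ 1255/12 ≈ 104.58333.


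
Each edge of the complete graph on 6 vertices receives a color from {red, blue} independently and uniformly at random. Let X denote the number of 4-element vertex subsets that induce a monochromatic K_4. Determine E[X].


Let X = Σ_S X_S over the C(6, 4) = 15 subsets S of size 4, where X_S = 1 if the K_4 on S is monochromatic.
For a fixed S, the K_4 on S has C(4, 2) = 6 edges. P[all 6 edges red] = (1/2)^6, and likewise for blue, so P[monochromatic] = 2·(1/2)^6 = 2^{1 − 6} = 1/32.
Summing: E[X] = C(6, 4) · 2^{1 − 6} = 15 · 1/32 = 15/32.
Numerically: E[X] ≈ 0.46875.

E[X] = C(6,4)·2^(1−C(4,2)) = 15/32 ≈ 0.46875.


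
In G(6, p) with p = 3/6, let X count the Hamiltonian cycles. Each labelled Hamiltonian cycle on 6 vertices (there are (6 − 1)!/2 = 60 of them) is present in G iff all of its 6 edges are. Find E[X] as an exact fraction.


K_6 has (6 − 1)!/2 = 60 labelled Hamiltonian cycles.
For each such Hamiltonian cycle H, let X_H = 1 if all 6 edges of H are present in G. Then P[X_H = 1] = p^{6} = (1/2)^{6} = 1/64.
By linearity: E[X] = Σ_H E[X_H] = 60 · p^{6} = 60 · 1/64 = 15/16.
Numerically: E[X] ≈ 0.9375.

E[X] = 60 · (1/2)^{6} = 15/16 ≈ 0.9375.


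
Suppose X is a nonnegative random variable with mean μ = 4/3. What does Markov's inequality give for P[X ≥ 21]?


μ = E[X] = 4/3, a = 21.
Markov: P[X ≥ 21] ≤ μ/a = (4/3)/21 = 4/63.
Numerically: ≈ 0.0635.
(Since a = 21 > μ = 1.3333, the bound 4/63 is < 1 and informative.)

P[X ≥ 21] ≤ 4/63 ≈ 0.0635.


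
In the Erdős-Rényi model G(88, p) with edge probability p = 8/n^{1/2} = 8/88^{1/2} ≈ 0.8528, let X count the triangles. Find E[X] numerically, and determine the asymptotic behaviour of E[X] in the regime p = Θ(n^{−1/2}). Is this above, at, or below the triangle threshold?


Number of potential triangles: C(88, 3) = 109736.
Each occurs with probability p³ ≈ (0.8528)³ ≈ 6.2022027e-01.
By linearity: E[X] = C(88, 3)·p³ ≈ 109736 · 6.2022027e-01 ≈ 68060.49108.
Since α = 1/2 < 1, p = c/n^{1/2} ≫ 1/n is above the triangle threshold p ~ 1/n. Asymptotically E[X] ~ (c³/6)·n^{3(1−α)} = (8³/6)·n^{1.5} → ∞; triangles are abundant w.h.p.

E[X] ≈ 68060.49108; in regime p = Θ(1/n^{1/2}) E[X] diverges (above the triangle threshold p ~ 1/n).


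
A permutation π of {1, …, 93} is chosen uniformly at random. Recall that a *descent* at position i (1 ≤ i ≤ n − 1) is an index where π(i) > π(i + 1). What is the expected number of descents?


Write X = Σ X_I over i = 1, …, 92, with X_I the indicator of one descent.
There are 92 indicators.
For each fixed i, the pair (π(i), π(i+1)) is a uniformly random ordered pair of distinct values from {1, …, 93}; by symmetry P[π(i) > π(i+1)] = 1/2.
By linearity: E[X] = 92 · (1/2) = (93 − 1) · (1/2) = 46 ≈ 46.000.

E[X] = 46 = 46.000.


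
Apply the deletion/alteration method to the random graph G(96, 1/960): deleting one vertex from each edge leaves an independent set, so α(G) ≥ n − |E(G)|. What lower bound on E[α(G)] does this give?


E[|E(G)|] = C(96, 2)·p = 4560 · (1/960) = 19/4.
E[α(G)] ≥ n − E[|E(G)|] = 96 − 19/4 = 365/4.
Numerically: ≈ 91.2500.
(This is only a lower bound; the true E[α(G)] may be larger.)

E[α(G)] ≥ 365/4 ≈ 91.2500.


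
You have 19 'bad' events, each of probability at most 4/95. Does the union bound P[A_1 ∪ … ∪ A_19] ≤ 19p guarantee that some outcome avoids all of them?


Union bound: P[∪_{i=1}^{19} A_i] ≤ Σ_i P[A_i] ≤ 19·p = 19·(4/95) = 4/5.
Numerically: 4/5 ≈ 0.80000.
Is 4/5 < 1? YES.
Since P[∪ A_i] ≤ 4/5 < 1, the complement has P[∩ A_i^c] ≥ 1 − 4/5 = 1/5 > 0, so some outcome avoids every A_i.

19·p = 4/5 ≈ 0.80000; existence CERTIFIED by the union bound.


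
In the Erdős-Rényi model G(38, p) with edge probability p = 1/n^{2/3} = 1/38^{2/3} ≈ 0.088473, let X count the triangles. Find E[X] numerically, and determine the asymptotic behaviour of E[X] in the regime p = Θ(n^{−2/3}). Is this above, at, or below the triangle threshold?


Number of potential triangles: C(38, 3) = 8436.
Each occurs with probability p³ ≈ (0.088473)³ ≈ 6.9252078e-04.
By linearity: E[X] = C(38, 3)·p³ ≈ 8436 · 6.9252078e-04 ≈ 5.84211.
Since α = 2/3 < 1, p = c/n^{2/3} ≫ 1/n is above the triangle threshold p ~ 1/n. Asymptotically E[X] ~ (c³/6)·n^{3(1−α)} = (1³/6)·n^{1} → ∞; triangles are abundant w.h.p.

E[X] ≈ 5.84211; in regime p = Θ(1/n^{2/3}) E[X] diverges (above the triangle threshold p ~ 1/n).


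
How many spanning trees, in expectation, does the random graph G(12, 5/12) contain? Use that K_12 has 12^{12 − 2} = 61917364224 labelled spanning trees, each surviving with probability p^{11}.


K_12 has 12^{12 − 2} = 61917364224 labelled spanning trees.
For each such spanning tree H, let X_H = 1 if all 11 edges of H are present in G. Then P[X_H = 1] = p^{11} = (5/12)^{11} = 48828125/743008370688.
By linearity: E[X] = Σ_H E[X_H] = 61917364224 · p^{11} = 61917364224 · 48828125/743008370688 = 48828125/12.
Numerically: E[X] ≈ 4.069e+06.

E[X] = 61917364224 · (5/12)^{11} = 48828125/12 ≈ 4.069e+06.


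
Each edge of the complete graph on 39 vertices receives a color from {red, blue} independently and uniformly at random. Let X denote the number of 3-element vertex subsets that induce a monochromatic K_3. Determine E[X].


Let X = Σ_S X_S over the C(39, 3) = 9139 subsets S of size 3, where X_S = 1 if the K_3 on S is monochromatic.
For a fixed S, the K_3 on S has C(3, 2) = 3 edges. P[all 3 edges red] = (1/2)^3, and likewise for blue, so P[monochromatic] = 2·(1/2)^3 = 2^{1 − 3} = 1/4.
Summing: E[X] = C(39, 3) · 2^{1 − 3} = 9139 · 1/4 = 9139/4.
Numerically: E[X] ≈ 2284.7500.

E[X] = C(39,3)·2^(1−C(3,2)) = 9139/4 ≈ 2284.7500.


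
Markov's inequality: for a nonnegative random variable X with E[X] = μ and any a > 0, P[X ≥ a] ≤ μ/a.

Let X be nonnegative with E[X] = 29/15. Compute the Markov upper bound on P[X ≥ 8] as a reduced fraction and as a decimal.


μ = E[X] = 29/15, a = 8.
Markov: P[X ≥ 8] ≤ μ/a = (29/15)/8 = 29/120.
Numerically: ≈ 0.242.
(Since a = 8 > μ = 1.933, the bound 29/120 is < 1 and informative.)

P[X ≥ 8] ≤ 29/120 ≈ 0.242.


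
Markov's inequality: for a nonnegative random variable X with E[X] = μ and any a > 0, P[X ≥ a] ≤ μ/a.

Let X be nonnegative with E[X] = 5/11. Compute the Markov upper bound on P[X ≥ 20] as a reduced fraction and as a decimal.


μ = E[X] = 5/11, a = 20.
Markov: P[X ≥ 20] ≤ μ/a = (5/11)/20 = 1/44.
Numerically: ≈ 0.0227.
(Since a = 20 > μ = 0.4545, the bound 1/44 is < 1 and informative.)

P[X ≥ 20] ≤ 1/44 ≈ 0.0227.


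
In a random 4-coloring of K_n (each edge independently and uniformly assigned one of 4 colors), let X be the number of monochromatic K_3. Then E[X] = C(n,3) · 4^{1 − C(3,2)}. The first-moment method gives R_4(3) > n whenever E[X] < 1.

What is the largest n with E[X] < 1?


We need C(n, 3) · 4^{1 − 3} < 1, i.e. C(n, 3) < 4^{3 − 1} = 16.
Check values of n near the boundary:
  n = 3: C(3, 3) = 1; 1 < 16? YES
  n = 4: C(4, 3) = 4; 4 < 16? YES
  n = 5: C(5, 3) = 10; 10 < 16? YES
  n = 6: C(6, 3) = 20; 20 < 16? NO
  n = 7: C(7, 3) = 35; 35 < 16? NO
The largest n with C(n, 3) < 16 is n = 5 (where E[X] = 5/8 ≈ 0.62500). Hence R_4(3) > 5, i.e. R_4(3) ≥ 6.

Largest n = 5; hence R_4(3) > 5.


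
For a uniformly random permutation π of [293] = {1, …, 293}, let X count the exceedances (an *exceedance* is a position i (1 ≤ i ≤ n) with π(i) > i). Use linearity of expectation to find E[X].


Write X = Σ_{i=1}^{293} X_i, where X_i = 1_{π(i) > i}.
For each fixed i, π(i) is uniform over {1, …, 293} (marginal of a uniform permutation), so P[π(i) > i] = (n − i)/n. Summing: Σ_{i=1}^{293} (n − i)/n = (0 + 1 + … + 292)/293 = 293(293 − 1)/(2·293) = (293 − 1)/2.
Hence E[X] = Σ_{i=1}^{293} (293 − i)/293 = 146 ≈ 146.0000.

E[X] = 146 = 146.0000.


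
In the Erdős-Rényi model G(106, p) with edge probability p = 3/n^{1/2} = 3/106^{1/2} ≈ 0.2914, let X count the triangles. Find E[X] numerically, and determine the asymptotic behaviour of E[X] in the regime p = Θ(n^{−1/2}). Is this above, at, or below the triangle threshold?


Number of potential triangles: C(106, 3) = 192920.
Each occurs with probability p³ ≈ (0.2914)³ ≈ 2.474030e-02.
By linearity: E[X] = C(106, 3)·p³ ≈ 192920 · 2.474030e-02 ≈ 4772.8987.
Since α = 1/2 < 1, p = c/n^{1/2} ≫ 1/n is above the triangle threshold p ~ 1/n. Asymptotically E[X] ~ (c³/6)·n^{3(1−α)} = (3³/6)·n^{1.5} → ∞; triangles are abundant w.h.p.

E[X] ≈ 4772.8987; in regime p = Θ(1/n^{1/2}) E[X] diverges (above the triangle threshold p ~ 1/n).


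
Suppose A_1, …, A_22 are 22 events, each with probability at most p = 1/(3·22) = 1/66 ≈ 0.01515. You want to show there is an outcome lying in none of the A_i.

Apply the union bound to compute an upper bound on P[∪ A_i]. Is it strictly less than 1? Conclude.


Union bound: P[∪_{i=1}^{22} A_i] ≤ Σ_i P[A_i] ≤ 22·p = 22·(1/66) = 1/3.
Numerically: 1/3 ≈ 0.33333.
Is 1/3 < 1? YES.
Since P[∪ A_i] ≤ 1/3 < 1, the complement has P[∩ A_i^c] ≥ 1 − 1/3 = 2/3 > 0, so some outcome avoids every A_i.

22·p = 1/3 ≈ 0.33333; existence CERTIFIED by the union bound.


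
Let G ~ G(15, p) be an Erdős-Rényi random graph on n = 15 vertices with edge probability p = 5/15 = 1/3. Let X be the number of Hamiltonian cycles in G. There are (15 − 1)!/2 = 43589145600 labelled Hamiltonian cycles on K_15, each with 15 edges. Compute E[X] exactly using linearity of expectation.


K_15 has (15 − 1)!/2 = 43589145600 labelled Hamiltonian cycles.
For each such Hamiltonian cycle H, let X_H = 1 if all 15 edges of H are present in G. Then P[X_H = 1] = p^{15} = (1/3)^{15} = 1/14348907.
By linearity: E[X] = Σ_H E[X_H] = 43589145600 · p^{15} = 43589145600 · 1/14348907 = 179379200/59049.
Numerically: E[X] ≈ 3.04e+03.

E[X] = 43589145600 · (1/3)^{15} = 179379200/59049 ≈ 3.04e+03.


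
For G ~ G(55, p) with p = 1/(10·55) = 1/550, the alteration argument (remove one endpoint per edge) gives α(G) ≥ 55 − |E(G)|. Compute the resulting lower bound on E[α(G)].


E[|E(G)|] = C(55, 2)·p = 1485 · (1/550) = 27/10.
E[α(G)] ≥ n − E[|E(G)|] = 55 − 27/10 = 523/10.
Numerically: ≈ 52.30000.
(This is only a lower bound; the true E[α(G)] may be larger.)

E[α(G)] ≥ 523/10 ≈ 52.30000.


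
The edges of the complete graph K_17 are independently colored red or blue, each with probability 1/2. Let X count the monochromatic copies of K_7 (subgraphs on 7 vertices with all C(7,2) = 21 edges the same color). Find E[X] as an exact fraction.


Let X = Σ_S X_S over the C(17, 7) = 19448 subsets S of size 7, where X_S = 1 if the K_7 on S is monochromatic.
For a fixed S, the K_7 on S has C(7, 2) = 21 edges. P[all 21 edges red] = (1/2)^21, and likewise for blue, so P[monochromatic] = 2·(1/2)^21 = 2^{1 − 21} = 1/1048576.
By linearity: E[X] = C(17, 7) · 2^{1 − 21} = 19448 · 1/1048576 = 2431/131072.
Numerically: E[X] ≈ 0.01855.

E[X] = C(17,7)·2^(1−C(7,2)) = 2431/131072 ≈ 0.01855.
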